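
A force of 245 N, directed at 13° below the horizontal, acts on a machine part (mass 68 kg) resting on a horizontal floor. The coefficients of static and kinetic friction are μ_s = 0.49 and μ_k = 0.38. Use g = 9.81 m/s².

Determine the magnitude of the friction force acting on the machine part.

f ≈ 239 N

The vertical component of P adds to the normal force: N = m g + P sin α = 667.1 + 55.11 = 722.2 N.
Horizontally, friction must balance P cos α = 238.7 N.
The static-friction limit is μ_s N = 353.9 N.
238.7 ≤ 353.9 N → static; friction equals the required 239 N.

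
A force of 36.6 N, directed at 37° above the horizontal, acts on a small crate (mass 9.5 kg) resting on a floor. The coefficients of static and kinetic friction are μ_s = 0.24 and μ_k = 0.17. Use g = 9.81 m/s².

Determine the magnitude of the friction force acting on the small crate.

f ≈ 12.1 N

N = m g − P sin α = 93.2 − 36.6×sin 37° = 71.17 N.
For equilibrium, f = P cos α = 36.6×cos 37° = 29.23 N.
The static-friction limit is μ_s N = 17.08 N.
The required friction exceeds μ_s N, so the small crate moves and f = μ_k N = 12.1 N.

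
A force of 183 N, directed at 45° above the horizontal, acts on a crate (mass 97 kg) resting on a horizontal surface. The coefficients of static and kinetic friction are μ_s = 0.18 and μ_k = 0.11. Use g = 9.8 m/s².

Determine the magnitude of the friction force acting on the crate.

f ≈ 129 N

Vertical equilibrium gives N = m g − P sin α = 821.2 N.
The horizontal driving force is P cos α = 129.4 N, so equilibrium needs friction f = 129.4 N.
The static-friction limit is μ_s N = 147.8 N.
129.4 ≤ 147.8 N → static; friction equals the required 129 N.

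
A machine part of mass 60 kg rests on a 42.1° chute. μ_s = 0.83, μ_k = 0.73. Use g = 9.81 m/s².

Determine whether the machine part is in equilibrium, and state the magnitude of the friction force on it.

N = m g cos θ = 437 N.
Down-slope weight component: m g sin θ = 395 N.
μ_s N = 362 N.
395 > 362 N, so it slides; kinetic friction f = μ_k N = 0.73×437 = 319 N.

f ≈ 319 N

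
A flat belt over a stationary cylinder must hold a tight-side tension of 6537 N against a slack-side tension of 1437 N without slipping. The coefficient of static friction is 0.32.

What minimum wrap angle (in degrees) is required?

T₂/T₁ = e^{μβ} → β = ln(T₂/T₁)/μ.
β = ln(6537/1437)/0.32 = 1.515/0.32 = 4.734 rad.
In degrees: β = 4.734 × 180/π = 271°.

β_min ≈ 271°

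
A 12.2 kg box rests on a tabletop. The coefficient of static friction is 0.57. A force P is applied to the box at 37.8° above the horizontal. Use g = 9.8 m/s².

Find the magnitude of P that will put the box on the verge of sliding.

N = m g − P sin α (the pull lifts the box).
At impending slip, P cos α = μ_s N = μ_s (m g − P sin α).
Solving: P (cos α + μ_s sin α) = μ_s m g → P = 0.57×120/(cos 37.8° + 0.57 sin 37.8°) = 68.1/1.14 = 59.8 N.

P ≈ 59.8 N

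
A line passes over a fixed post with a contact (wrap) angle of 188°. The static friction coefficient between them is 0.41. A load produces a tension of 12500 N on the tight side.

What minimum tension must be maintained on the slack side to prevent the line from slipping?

Capstan equation at impending slip: T_tight/T_slack = e^{μβ}.
β = 188° = 3.281 rad; e^{μβ} = e^{0.41×3.281} = 3.839.
T_slack = T_tight / e^{μβ} = 12500 / 3.839 = 3260 N.

T_min ≈ 3260 N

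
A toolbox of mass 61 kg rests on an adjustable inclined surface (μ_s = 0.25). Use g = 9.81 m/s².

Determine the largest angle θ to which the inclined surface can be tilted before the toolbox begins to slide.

At the slip threshold, m g sin θ = μ_s · m g cos θ, so tan θ = μ_s.
θ_max = arctan(0.25) = 14°.

θ_max ≈ 14°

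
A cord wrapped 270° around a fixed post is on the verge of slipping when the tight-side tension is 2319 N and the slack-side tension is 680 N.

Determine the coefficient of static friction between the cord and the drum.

μ ≈ 0.26

T₂/T₁ = e^{μβ} → μ = ln(T₂/T₁)/β.
β = 270° = 4.712 rad.
μ = ln(2319/680)/4.712 = ln(3.41)/4.712 = 0.26.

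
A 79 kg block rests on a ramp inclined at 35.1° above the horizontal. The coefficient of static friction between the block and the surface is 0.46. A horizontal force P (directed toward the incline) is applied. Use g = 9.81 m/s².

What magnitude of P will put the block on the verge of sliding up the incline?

At impending motion up the slope, friction acts down-slope at its limit: f = μ_s N.
Perpendicular to the incline: N = m g cos θ + P sin θ.
Along the incline: P cos θ = m g sin θ + μ_s N = m g sin θ + μ_s (m g cos θ + P sin θ).
Solving, P (cos θ − μ_s sin θ) = m g (sin θ + μ_s cos θ), so P = 79×9.81×(sin 35.1° + 0.46 cos 35.1°)/(cos 35.1° − 0.46 sin 35.1°) = 775×0.9514/0.5536 = 1330 N.

P ≈ 1330 N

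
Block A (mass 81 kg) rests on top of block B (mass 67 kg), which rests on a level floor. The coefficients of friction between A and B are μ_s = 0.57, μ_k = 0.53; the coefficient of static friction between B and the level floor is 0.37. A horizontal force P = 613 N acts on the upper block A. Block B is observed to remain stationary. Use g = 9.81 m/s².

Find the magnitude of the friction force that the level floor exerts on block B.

f ≈ 421 N

Between the blocks, N₁ = m_A g = 794.6 N.
So the A–B interface can sustain at most μ_s N₁ = 452.9 N of static friction.
P = 613 N exceeds that limit, so A slips over B and the interface friction becomes kinetic: f₁ = μ_k N₁ = 0.53×794.6 = 421 N.
By Newton's third law B feels 421 N forward from A. With B stationary, the floor's static friction on B balances it: f₂ = 421 N (well within μ_s(m_A+m_B)g = 537.2 N).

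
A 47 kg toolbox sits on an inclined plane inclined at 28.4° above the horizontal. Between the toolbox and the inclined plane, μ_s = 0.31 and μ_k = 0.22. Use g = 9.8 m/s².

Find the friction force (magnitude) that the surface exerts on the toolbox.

Normal force: N = m g cos θ = 47 × 9.8 × cos 28.4° = 405.2 N.
For equilibrium along the incline, friction must balance the weight component: f = m g sin θ = 219.1 N up the slope.
The static-friction ceiling is μ_s N = 0.31 × 405.2 = 125.6 N.
Since |219.1| > 125.6 N, static friction cannot hold it; the toolbox slides down the incline and kinetic friction applies: f = μ_k N = 0.22 × 405.2 = 89.1 N.

f ≈ 89.1 N (up the incline)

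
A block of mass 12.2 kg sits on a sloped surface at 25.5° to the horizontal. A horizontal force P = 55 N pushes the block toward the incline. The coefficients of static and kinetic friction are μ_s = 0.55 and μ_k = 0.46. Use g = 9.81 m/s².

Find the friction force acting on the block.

f ≈ 1.88 N (up the incline)

Normal direction: N = m g cos θ + P sin θ = 131.7 N.
Parallel to the incline: P cos θ − m g sin θ = 49.64 − 51.52 = -1.882 N; the friction needed to balance this is 1.882 N acting up the slope.
The limit of static friction is μ_s N = 72.44 N.
Since 1.882 N is within the 72.44 N limit, the block stays put and friction is exactly 1.88 N.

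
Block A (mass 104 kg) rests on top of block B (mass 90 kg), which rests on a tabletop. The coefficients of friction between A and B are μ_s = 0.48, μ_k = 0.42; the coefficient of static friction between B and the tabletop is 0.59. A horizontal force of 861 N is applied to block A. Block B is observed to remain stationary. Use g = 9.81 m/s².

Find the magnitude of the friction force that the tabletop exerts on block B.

The normal force B exerts on A is simply A's weight, N₁ = 1020 N.
So the A–B interface can sustain at most μ_s N₁ = 489.7 N of static friction.
P = 861 N exceeds that limit, so A slips over B and the interface friction becomes kinetic: f₁ = μ_k N₁ = 0.42×1020 = 429 N.
B experiences an equal 429 N forward from A (third law). B is in equilibrium, so the floor supplies f₂ = 429 N of static friction (limit μ_s(m_A+m_B)g = 1123 N, not exceeded).

f ≈ 429 N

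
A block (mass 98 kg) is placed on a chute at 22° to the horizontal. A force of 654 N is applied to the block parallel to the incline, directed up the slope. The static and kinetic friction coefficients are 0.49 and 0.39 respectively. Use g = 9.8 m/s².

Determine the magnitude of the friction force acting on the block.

The normal reaction is N = m g cos θ = 890.5 N.
Parallel to the incline, ΣF = 0 gives f = m g sin θ − P = 359.8 − 654 = -294.2 N (up-slope positive).
The static-friction ceiling is μ_s N = 0.49 × 890.5 = 436.3 N.
Since |-294.2| ≤ 436.3 N, the block remains in static equilibrium and friction takes exactly the required value.

f ≈ 294 N (down the incline)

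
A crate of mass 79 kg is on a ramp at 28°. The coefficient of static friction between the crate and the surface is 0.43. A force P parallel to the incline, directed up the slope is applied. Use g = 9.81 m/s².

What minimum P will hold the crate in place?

The crate tends to slide down (tan θ > μ_s), so at the point of impending slip friction acts up-slope at its limit: f = μ_s N.
P is parallel to the surface, so N = m g cos θ = 684 N.
Along the incline: P + μ_s N = m g sin θ, so P = 364 − 0.43×684 = 69.6 N.

P_min ≈ 69.6 N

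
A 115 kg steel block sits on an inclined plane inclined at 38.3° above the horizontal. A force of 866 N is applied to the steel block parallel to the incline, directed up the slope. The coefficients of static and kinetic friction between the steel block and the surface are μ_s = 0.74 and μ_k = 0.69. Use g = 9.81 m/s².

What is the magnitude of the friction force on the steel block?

f ≈ 167 N (down the incline)

Perpendicular to the surface, N = m g cos θ = 115·9.81·cos 38.3° = 885.3 N.
For equilibrium along the incline the friction force must supply f = m g sin θ − P = 699.2 − 866 = -166.8 N (positive meaning up-slope).
Static friction can supply at most μ_s N = 655.2 N.
Since |-166.8| ≤ 655.2 N, static friction is sufficient; f equals the required value, not μ_s N.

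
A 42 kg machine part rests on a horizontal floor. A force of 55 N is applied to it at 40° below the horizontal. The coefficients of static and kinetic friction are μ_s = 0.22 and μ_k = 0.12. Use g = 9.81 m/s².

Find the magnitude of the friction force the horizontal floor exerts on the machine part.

f ≈ 42.1 N

N = m g + P sin α = 412 + 55×sin 40° = 447.4 N.
The horizontal driving force is P cos α = 42.13 N, so equilibrium needs friction f = 42.13 N.
μ_s N = 0.22 × 447.4 = 98.42 N.
42.13 ≤ 98.42 N → static; friction equals the required 42.1 N.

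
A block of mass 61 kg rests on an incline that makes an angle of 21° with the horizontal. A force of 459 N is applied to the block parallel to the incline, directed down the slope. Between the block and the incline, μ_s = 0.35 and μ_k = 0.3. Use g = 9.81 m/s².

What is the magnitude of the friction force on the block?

Normal force: N = m g cos θ = 61 × 9.81 × cos 21° = 558.7 N.
For equilibrium along the incline the friction force must supply f = m g sin θ + P = 214.5 + 459 = 673.5 N (positive meaning up-slope).
The static-friction ceiling is μ_s N = 0.35 × 558.7 = 195.5 N.
|673.5| exceeds 195.5 N, so the block slips down-slope; friction is kinetic, f = μ_k N = 0.3×558.7 = 168 N.

f ≈ 168 N (up the incline)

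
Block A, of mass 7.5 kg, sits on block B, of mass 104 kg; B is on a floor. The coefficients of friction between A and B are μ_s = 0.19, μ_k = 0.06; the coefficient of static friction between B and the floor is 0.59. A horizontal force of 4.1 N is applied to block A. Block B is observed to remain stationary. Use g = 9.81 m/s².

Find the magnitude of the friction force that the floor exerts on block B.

f ≈ 4.1 N

Between the blocks, N₁ = m_A g = 73.58 N.
Maximum static friction on A from B: μ_s N₁ = 0.19×73.58 = 13.98 N.
Since P = 4.1 N ≤ 13.98 N, A does not slip on B; friction on A equals P = 4.1 N.
B experiences an equal 4.1 N forward from A (third law). B is in equilibrium, so the floor supplies f₂ = 4.1 N of static friction (limit μ_s(m_A+m_B)g = 645.4 N, not exceeded).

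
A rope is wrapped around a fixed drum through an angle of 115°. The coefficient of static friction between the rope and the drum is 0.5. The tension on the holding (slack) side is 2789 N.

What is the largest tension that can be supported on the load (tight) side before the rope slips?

T_max ≈ 7610 N

At impending slip the capstan equation gives T₂/T₁ = e^{μβ} with β in radians.
β = 115° × π/180 = 2.007 rad.
e^{μβ} = e^{0.5×2.007} = 2.728.
T₂ = T₁ · e^{μβ} = 2789 × 2.728 = 7610 N.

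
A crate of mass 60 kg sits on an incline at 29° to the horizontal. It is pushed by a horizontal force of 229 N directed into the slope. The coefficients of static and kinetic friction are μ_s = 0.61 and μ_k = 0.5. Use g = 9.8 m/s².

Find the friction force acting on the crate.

The horizontal push has a component P sin θ into the surface, so N = m g cos θ + P sin θ = 514.3 + 111 = 625.3 N.
Along the incline, the net driving force (taking up-slope positive) is P cos θ − m g sin θ = 200.3 − 285.1 = -84.78 N, so equilibrium requires friction f = 84.78 N (up-slope).
The limit of static friction is μ_s N = 381.4 N.
|f_req| = 84.78 ≤ 381.4 N → the crate is in equilibrium; friction equals the required value.

f ≈ 84.8 N (up the incline)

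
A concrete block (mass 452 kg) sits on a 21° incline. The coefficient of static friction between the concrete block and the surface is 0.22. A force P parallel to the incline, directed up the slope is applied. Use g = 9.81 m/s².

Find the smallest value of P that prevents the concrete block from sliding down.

P_min ≈ 678 N

The concrete block tends to slide down (tan θ > μ_s), so at the point of impending slip friction acts up-slope at its limit: f = μ_s N.
P is parallel to the surface, so N = m g cos θ = 4140 N.
Along the incline: P + μ_s N = m g sin θ, so P = 1590 − 0.22×4140 = 678 N.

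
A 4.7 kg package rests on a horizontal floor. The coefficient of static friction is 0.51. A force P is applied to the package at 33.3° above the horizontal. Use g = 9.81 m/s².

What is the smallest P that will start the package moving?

N = m g − P sin α (the pull lifts the package).
At impending slip, P cos α = μ_s N = μ_s (m g − P sin α).
Solving: P (cos α + μ_s sin α) = μ_s m g → P = 0.51×46.1/(cos 33.3° + 0.51 sin 33.3°) = 23.5/1.116 = 21.1 N.

P ≈ 21.1 N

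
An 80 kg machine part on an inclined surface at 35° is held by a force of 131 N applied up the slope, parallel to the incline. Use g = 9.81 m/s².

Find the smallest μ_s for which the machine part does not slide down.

μ_s,min ≈ 0.496

N = m g cos θ = 642.9 N.
Friction must make up the shortfall along the incline: f = m g sin θ − P = 450.1 − 131 = 319.1 N.
At the threshold f = μ_s N, so μ_s,min = 319.1/642.9 = 0.496.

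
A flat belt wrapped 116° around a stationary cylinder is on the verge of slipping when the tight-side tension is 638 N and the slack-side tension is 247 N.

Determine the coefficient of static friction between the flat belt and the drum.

μ ≈ 0.469

T₂/T₁ = e^{μβ} → μ = ln(T₂/T₁)/β.
β = 116° = 2.025 rad.
μ = ln(638/247)/2.025 = ln(2.583)/2.025 = 0.469.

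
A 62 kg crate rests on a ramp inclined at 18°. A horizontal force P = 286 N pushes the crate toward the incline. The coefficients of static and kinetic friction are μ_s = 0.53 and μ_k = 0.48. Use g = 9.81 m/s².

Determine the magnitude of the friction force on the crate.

The horizontal push has a component P sin θ into the surface, so N = m g cos θ + P sin θ = 578.5 + 88.38 = 666.8 N.
Along the incline, the net driving force (taking up-slope positive) is P cos θ − m g sin θ = 272 − 188 = 84.05 N, so equilibrium requires friction f = -84.05 N (down-slope).
Maximum static friction: μ_s N = 0.53 × 666.8 = 353.4 N.
Since 84.05 N is within the 353.4 N limit, the crate stays put and friction is exactly 84.1 N.

f ≈ 84.1 N (down the incline)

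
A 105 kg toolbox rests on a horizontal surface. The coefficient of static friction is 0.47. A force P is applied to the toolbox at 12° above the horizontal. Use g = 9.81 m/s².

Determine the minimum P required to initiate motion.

N = m g − P sin α (the pull lifts the toolbox).
At impending slip, P cos α = μ_s N = μ_s (m g − P sin α).
Solving: P (cos α + μ_s sin α) = μ_s m g → P = 0.47×1030/(cos 12° + 0.47 sin 12°) = 484/1.076 = 450 N.

P ≈ 450 N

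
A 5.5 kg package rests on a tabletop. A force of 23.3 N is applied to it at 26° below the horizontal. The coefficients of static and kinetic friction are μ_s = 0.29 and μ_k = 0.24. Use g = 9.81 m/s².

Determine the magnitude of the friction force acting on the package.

Vertical equilibrium gives N = m g + P sin α = 64.17 N.
The horizontal driving force is P cos α = 20.94 N, so equilibrium needs friction f = 20.94 N.
μ_s N = 0.29 × 64.17 = 18.61 N.
20.94 > 18.61 N → the package slides; f = μ_k N = 0.24×64.17 = 15.4 N.

f ≈ 15.4 N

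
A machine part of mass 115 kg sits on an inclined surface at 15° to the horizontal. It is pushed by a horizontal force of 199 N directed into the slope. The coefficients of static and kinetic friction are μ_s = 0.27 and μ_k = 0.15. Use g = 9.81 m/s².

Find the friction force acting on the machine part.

The horizontal push has a component P sin θ into the surface, so N = m g cos θ + P sin θ = 1090 + 51.5 = 1141 N.
Parallel to the incline: P cos θ − m g sin θ = 192.2 − 292 = -99.77 N; the friction needed to balance this is 99.77 N acting up the slope.
The limit of static friction is μ_s N = 308.1 N.
Since 99.77 N is within the 308.1 N limit, the machine part stays put and friction is exactly 99.8 N.

f ≈ 99.8 N (up the incline)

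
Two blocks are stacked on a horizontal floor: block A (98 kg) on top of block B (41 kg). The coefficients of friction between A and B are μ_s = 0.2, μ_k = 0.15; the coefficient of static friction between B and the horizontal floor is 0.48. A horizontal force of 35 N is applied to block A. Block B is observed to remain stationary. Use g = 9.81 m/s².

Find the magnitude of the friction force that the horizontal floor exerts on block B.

f ≈ 35 N

Between the blocks, N₁ = m_A g = 961.4 N.
Maximum static friction on A from B: μ_s N₁ = 0.2×961.4 = 192.3 N.
Since P = 35 N ≤ 192.3 N, A does not slip on B; friction on A equals P = 35 N.
B experiences an equal 35 N forward from A (third law). B is in equilibrium, so the floor supplies f₂ = 35 N of static friction (limit μ_s(m_A+m_B)g = 654.5 N, not exceeded).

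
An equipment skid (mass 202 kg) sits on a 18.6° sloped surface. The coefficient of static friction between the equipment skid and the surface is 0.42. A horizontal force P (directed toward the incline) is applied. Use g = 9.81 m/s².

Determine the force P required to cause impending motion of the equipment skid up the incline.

At impending motion up the slope, friction acts down-slope at its limit: f = μ_s N.
Perpendicular to the incline: N = m g cos θ + P sin θ.
Along the incline: P cos θ = m g sin θ + μ_s N = m g sin θ + μ_s (m g cos θ + P sin θ).
Solving, P (cos θ − μ_s sin θ) = m g (sin θ + μ_s cos θ), so P = 202×9.81×(sin 18.6° + 0.42 cos 18.6°)/(cos 18.6° − 0.42 sin 18.6°) = 1980×0.717/0.8138 = 1750 N.

P ≈ 1750 N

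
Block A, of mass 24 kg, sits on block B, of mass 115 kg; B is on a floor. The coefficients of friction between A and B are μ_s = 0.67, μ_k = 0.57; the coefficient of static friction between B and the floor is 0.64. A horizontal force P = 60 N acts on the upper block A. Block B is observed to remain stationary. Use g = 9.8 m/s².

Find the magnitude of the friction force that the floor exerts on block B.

The normal force B exerts on A is simply A's weight, N₁ = 235.2 N.
So the A–B interface can sustain at most μ_s N₁ = 157.6 N of static friction.
Since P = 60 N ≤ 157.6 N, A does not slip on B; friction on A equals P = 60 N.
B experiences an equal 60 N forward from A (third law). B is in equilibrium, so the floor supplies f₂ = 60 N of static friction (limit μ_s(m_A+m_B)g = 871.8 N, not exceeded).

f ≈ 60 N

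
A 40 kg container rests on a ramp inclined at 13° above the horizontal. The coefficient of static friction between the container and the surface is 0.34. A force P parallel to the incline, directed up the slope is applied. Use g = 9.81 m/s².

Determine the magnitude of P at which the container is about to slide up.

At impending motion up the slope, friction acts down-slope at its limit: f = μ_s N.
P is parallel to the surface, so N = m g cos θ = 382 N.
Along the incline: P = m g sin θ + μ_s N = 88.3 + 0.34×382 = 218 N.

P ≈ 218 N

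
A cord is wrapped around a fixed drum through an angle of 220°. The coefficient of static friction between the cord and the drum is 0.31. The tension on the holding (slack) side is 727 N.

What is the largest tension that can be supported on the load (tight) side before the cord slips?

At impending slip the capstan equation gives T₂/T₁ = e^{μβ} with β in radians.
β = 220° × π/180 = 3.84 rad.
e^{μβ} = e^{0.31×3.84} = 3.288.
T₂ = T₁ · e^{μβ} = 727 × 3.288 = 2390 N.

T_max ≈ 2390 N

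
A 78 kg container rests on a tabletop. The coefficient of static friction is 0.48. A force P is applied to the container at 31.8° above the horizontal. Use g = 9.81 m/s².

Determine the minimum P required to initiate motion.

P ≈ 333 N

N = m g − P sin α (the pull lifts the container).
At impending slip, P cos α = μ_s N = μ_s (m g − P sin α).
Solving: P (cos α + μ_s sin α) = μ_s m g → P = 0.48×765/(cos 31.8° + 0.48 sin 31.8°) = 367/1.103 = 333 N.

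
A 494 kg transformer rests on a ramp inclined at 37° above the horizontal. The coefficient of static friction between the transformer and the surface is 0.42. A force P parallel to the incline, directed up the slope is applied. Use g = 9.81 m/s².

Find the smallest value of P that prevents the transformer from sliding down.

P_min ≈ 1290 N

The transformer tends to slide down (tan θ > μ_s), so at the point of impending slip friction acts up-slope at its limit: f = μ_s N.
P is parallel to the surface, so N = m g cos θ = 3870 N.
Along the incline: P + μ_s N = m g sin θ, so P = 2920 − 0.42×3870 = 1290 N.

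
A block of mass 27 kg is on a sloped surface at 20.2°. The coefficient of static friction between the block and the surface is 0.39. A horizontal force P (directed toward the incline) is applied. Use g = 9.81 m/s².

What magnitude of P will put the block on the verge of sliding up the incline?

P ≈ 234 N

At impending motion up the slope, friction acts down-slope at its limit: f = μ_s N.
Perpendicular to the incline: N = m g cos θ + P sin θ.
Along the incline: P cos θ = m g sin θ + μ_s N = m g sin θ + μ_s (m g cos θ + P sin θ).
Solving, P (cos θ − μ_s sin θ) = m g (sin θ + μ_s cos θ), so P = 27×9.81×(sin 20.2° + 0.39 cos 20.2°)/(cos 20.2° − 0.39 sin 20.2°) = 265×0.7113/0.8038 = 234 N.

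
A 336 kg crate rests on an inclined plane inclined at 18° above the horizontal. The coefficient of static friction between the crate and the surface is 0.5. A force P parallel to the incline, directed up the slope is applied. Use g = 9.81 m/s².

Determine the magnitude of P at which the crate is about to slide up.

P ≈ 2590 N

At impending motion up the slope, friction acts down-slope at its limit: f = μ_s N.
P is parallel to the surface, so N = m g cos θ = 3130 N.
Along the incline: P = m g sin θ + μ_s N = 1020 + 0.5×3130 = 2590 N.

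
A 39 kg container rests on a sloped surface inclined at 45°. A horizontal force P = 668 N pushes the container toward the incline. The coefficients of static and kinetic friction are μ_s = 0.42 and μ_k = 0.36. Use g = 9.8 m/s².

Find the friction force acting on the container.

The horizontal push has a component P sin θ into the surface, so N = m g cos θ + P sin θ = 270.3 + 472.3 = 742.6 N.
Along the incline, the net driving force (taking up-slope positive) is P cos θ − m g sin θ = 472.3 − 270.3 = 202.1 N, so equilibrium requires friction f = -202.1 N (down-slope).
The limit of static friction is μ_s N = 311.9 N.
Since 202.1 N is within the 311.9 N limit, the container stays put and friction is exactly 202 N.

f ≈ 202 N (down the incline)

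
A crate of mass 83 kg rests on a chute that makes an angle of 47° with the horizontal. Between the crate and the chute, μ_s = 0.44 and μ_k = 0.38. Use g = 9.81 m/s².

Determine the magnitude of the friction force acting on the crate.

Normal force: N = m g cos θ = 83 × 9.81 × cos 47° = 555.3 N.
Along the slope the weight component is m g sin θ = 595.5 N; friction must supply exactly this, acting up-slope.
Maximum static friction available: μ_s N = 0.44 × 555.3 = 244.3 N.
Since |595.5| > 244.3 N, static friction cannot hold it; the crate slides down the incline and kinetic friction applies: f = μ_k N = 0.38 × 555.3 = 211 N.

f ≈ 211 N (up the incline)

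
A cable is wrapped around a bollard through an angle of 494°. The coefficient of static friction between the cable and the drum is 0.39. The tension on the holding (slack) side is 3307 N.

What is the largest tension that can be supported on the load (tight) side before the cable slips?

At impending slip the capstan equation gives T₂/T₁ = e^{μβ} with β in radians.
β = 494° × π/180 = 8.622 rad.
e^{μβ} = e^{0.39×8.622} = 28.86.
T₂ = T₁ · e^{μβ} = 3307 × 28.86 = 95400 N.

T_max ≈ 95400 N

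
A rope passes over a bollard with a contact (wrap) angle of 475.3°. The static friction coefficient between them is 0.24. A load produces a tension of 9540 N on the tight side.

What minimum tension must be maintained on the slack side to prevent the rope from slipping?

T_min ≈ 1300 N

Capstan equation at impending slip: T_tight/T_slack = e^{μβ}.
β = 475.3° = 8.296 rad; e^{μβ} = e^{0.24×8.296} = 7.322.
T_slack = T_tight / e^{μβ} = 9540 / 7.322 = 1300 N.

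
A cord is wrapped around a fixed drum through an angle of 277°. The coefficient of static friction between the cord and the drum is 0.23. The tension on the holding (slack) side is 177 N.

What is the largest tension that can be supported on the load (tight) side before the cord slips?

At impending slip the capstan equation gives T₂/T₁ = e^{μβ} with β in radians.
β = 277° × π/180 = 4.835 rad.
e^{μβ} = e^{0.23×4.835} = 3.04.
T₂ = T₁ · e^{μβ} = 177 × 3.04 = 538 N.

T_max ≈ 538 N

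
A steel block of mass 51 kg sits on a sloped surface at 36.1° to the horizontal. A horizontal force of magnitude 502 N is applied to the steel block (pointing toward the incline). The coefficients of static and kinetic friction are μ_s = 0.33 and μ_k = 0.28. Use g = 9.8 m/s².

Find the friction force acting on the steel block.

f ≈ 111 N (down the incline)

Normal direction: N = m g cos θ + P sin θ = 699.6 N.
Parallel to the incline: P cos θ − m g sin θ = 405.6 − 294.5 = 111.1 N; the friction needed to balance this is 111.1 N acting down the slope.
The limit of static friction is μ_s N = 230.9 N.
|f_req| = 111.1 ≤ 230.9 N → the steel block is in equilibrium; friction equals the required value.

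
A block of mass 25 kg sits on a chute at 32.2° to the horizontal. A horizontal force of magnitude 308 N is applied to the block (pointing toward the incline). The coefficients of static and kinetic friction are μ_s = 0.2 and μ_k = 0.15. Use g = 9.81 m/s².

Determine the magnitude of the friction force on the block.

Normal direction: N = m g cos θ + P sin θ = 371.7 N.
Along the incline, the net driving force (taking up-slope positive) is P cos θ − m g sin θ = 260.6 − 130.7 = 129.9 N, so equilibrium requires friction f = -129.9 N (down-slope).
Maximum static friction: μ_s N = 0.2 × 371.7 = 74.33 N.
|f_req| = 129.9 > 74.33 N → the block slides up the incline; f = μ_k N = 0.15 × 371.7 = 55.7 N.

f ≈ 55.7 N (down the incline)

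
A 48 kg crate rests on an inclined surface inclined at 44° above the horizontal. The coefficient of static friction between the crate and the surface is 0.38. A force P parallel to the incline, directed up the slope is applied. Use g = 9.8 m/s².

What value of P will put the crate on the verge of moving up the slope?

At impending motion up the slope, friction acts down-slope at its limit: f = μ_s N.
P is parallel to the surface, so N = m g cos θ = 338 N.
Along the incline: P = m g sin θ + μ_s N = 327 + 0.38×338 = 455 N.

P ≈ 455 N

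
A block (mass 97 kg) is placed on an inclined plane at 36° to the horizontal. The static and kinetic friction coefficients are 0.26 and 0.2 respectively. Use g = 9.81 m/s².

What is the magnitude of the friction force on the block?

f ≈ 154 N (up the incline)

The normal reaction is N = m g cos θ = 769.8 N.
For equilibrium along the incline, friction must balance the weight component: f = m g sin θ = 559.3 N up the slope.
Maximum static friction available: μ_s N = 0.26 × 769.8 = 200.2 N.
Since |559.3| > 200.2 N, static friction cannot hold it; the block slides down the incline and kinetic friction applies: f = μ_k N = 0.2 × 769.8 = 154 N.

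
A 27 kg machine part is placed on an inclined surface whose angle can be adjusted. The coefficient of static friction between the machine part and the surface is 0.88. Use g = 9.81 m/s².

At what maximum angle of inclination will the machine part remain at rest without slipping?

θ_max ≈ 41.3°

At the slip threshold, m g sin θ = μ_s · m g cos θ, so tan θ = μ_s.
θ_max = arctan(0.88) = 41.3°.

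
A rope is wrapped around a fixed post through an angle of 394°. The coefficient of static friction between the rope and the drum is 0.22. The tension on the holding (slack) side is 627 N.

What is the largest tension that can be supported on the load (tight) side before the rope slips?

T_max ≈ 2850 N

At impending slip the capstan equation gives T₂/T₁ = e^{μβ} with β in radians.
β = 394° × π/180 = 6.877 rad.
e^{μβ} = e^{0.22×6.877} = 4.54.
T₂ = T₁ · e^{μβ} = 627 × 4.54 = 2850 N.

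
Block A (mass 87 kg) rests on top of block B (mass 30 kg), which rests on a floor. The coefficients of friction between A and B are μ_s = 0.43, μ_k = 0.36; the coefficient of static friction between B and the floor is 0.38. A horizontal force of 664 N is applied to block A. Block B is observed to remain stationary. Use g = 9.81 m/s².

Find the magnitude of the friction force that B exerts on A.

The normal force B exerts on A is simply A's weight, N₁ = 853.5 N.
Maximum static friction on A from B: μ_s N₁ = 0.43×853.5 = 367 N.
Since P = 664 N > 367 N, A slides on B; the A–B friction is kinetic: f₁ = μ_k N₁ = 0.36×853.5 = 307 N.
By Newton's third law B feels 307 N forward from A. With B stationary, the floor's static friction on B balances it: f₂ = 307 N (well within μ_s(m_A+m_B)g = 436.2 N).

f ≈ 307 N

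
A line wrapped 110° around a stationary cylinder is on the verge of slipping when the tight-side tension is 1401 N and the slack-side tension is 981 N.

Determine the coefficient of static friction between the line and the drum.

μ ≈ 0.186

T₂/T₁ = e^{μβ} → μ = ln(T₂/T₁)/β.
β = 110° = 1.92 rad.
μ = ln(1401/981)/1.92 = ln(1.428)/1.92 = 0.186.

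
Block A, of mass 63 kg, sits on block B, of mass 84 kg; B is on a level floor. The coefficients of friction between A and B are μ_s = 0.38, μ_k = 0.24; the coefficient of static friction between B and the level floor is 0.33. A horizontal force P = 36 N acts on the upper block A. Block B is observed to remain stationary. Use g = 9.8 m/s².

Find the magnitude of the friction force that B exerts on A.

Normal force at the A–B interface: N₁ = m_A g = 617.4 N.
Maximum static friction on A from B: μ_s N₁ = 0.38×617.4 = 234.6 N.
Since P = 36 N ≤ 234.6 N, A does not slip on B; friction on A equals P = 36 N.
By Newton's third law B feels 36 N forward from A. With B stationary, the floor's static friction on B balances it: f₂ = 36 N (well within μ_s(m_A+m_B)g = 475.4 N).

f ≈ 36 N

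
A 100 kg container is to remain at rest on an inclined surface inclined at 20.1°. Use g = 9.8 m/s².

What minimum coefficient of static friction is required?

μ_s,min ≈ 0.366

At the slip threshold m g sin θ = μ_s m g cos θ, so μ_s,min = tan θ.
μ_s,min = tan 20.1° = 0.366.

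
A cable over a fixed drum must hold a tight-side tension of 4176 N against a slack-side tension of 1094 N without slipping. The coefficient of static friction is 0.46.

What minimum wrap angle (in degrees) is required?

β_min ≈ 167°

T₂/T₁ = e^{μβ} → β = ln(T₂/T₁)/μ.
β = ln(4176/1094)/0.46 = 1.34/0.46 = 2.912 rad.
In degrees: β = 2.912 × 180/π = 167°.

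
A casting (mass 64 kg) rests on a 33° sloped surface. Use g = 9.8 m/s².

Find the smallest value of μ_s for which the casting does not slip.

At the slip threshold m g sin θ = μ_s m g cos θ, so μ_s,min = tan θ.
μ_s,min = tan 33° = 0.649.

μ_s,min ≈ 0.649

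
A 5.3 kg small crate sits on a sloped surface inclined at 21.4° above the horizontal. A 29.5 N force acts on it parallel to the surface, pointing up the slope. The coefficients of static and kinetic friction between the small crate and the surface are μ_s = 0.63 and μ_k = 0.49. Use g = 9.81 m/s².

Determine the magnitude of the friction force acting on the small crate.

Normal force: N = m g cos θ = 5.3 × 9.81 × cos 21.4° = 48.41 N.
For equilibrium along the incline the friction force must supply f = m g sin θ − P = 18.97 − 29.5 = -10.53 N (positive meaning up-slope).
Maximum static friction available: μ_s N = 0.63 × 48.41 = 30.5 N.
Since |-10.53| ≤ 30.5 N, no slip — friction simply equals what equilibrium demands.

f ≈ 10.5 N (down the incline)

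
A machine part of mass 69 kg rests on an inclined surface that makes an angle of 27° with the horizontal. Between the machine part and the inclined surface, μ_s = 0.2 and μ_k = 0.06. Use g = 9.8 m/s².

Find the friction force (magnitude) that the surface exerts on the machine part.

The normal reaction is N = m g cos θ = 602.5 N.
Along the slope the weight component is m g sin θ = 307 N; friction must supply exactly this, acting up-slope.
The static-friction ceiling is μ_s N = 0.2 × 602.5 = 120.5 N.
|307| exceeds 120.5 N, so the machine part slips down-slope; friction is kinetic, f = μ_k N = 0.06×602.5 = 36.1 N.

f ≈ 36.1 N (up the incline)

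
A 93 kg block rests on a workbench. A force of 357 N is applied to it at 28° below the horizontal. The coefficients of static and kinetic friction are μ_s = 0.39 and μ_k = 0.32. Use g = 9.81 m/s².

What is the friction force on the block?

f ≈ 315 N

N = m g + P sin α = 912.3 + 357×sin 28° = 1080 N.
The horizontal driving force is P cos α = 315.2 N, so equilibrium needs friction f = 315.2 N.
The static-friction limit is μ_s N = 421.2 N.
Since 315.2 N does not exceed the limit, the block stays at rest and f = 315 N.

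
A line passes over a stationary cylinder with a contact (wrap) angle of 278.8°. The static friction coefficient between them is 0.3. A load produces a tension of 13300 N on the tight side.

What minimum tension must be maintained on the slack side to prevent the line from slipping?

T_min ≈ 3090 N

Capstan equation at impending slip: T_tight/T_slack = e^{μβ}.
β = 278.8° = 4.866 rad; e^{μβ} = e^{0.3×4.866} = 4.305.
T_slack = T_tight / e^{μβ} = 13300 / 4.305 = 3090 N.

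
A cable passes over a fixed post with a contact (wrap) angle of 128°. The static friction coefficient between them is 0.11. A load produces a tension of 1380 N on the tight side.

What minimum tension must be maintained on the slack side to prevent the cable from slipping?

T_min ≈ 1080 N

Capstan equation at impending slip: T_tight/T_slack = e^{μβ}.
β = 128° = 2.234 rad; e^{μβ} = e^{0.11×2.234} = 1.279.
T_slack = T_tight / e^{μβ} = 1380 / 1.279 = 1080 N.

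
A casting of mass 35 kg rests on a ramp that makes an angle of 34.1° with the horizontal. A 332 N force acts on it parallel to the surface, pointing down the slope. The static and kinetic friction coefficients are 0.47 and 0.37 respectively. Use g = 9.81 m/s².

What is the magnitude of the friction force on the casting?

f ≈ 105 N (up the incline)

The normal reaction is N = m g cos θ = 284.3 N.
For equilibrium along the incline the friction force must supply f = m g sin θ + P = 192.5 + 332 = 524.5 N (positive meaning up-slope).
The static-friction ceiling is μ_s N = 0.47 × 284.3 = 133.6 N.
|524.5| exceeds 133.6 N, so the casting slips down-slope; friction is kinetic, f = μ_k N = 0.37×284.3 = 105 N.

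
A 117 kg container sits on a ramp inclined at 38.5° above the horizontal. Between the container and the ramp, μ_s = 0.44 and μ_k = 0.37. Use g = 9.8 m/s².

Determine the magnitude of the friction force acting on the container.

f ≈ 332 N (up the incline)

The normal reaction is N = m g cos θ = 897.3 N.
Along the slope the weight component is m g sin θ = 713.8 N; friction must supply exactly this, acting up-slope.
Maximum static friction available: μ_s N = 0.44 × 897.3 = 394.8 N.
Since |713.8| > 394.8 N, static friction cannot hold it; the container slides down the incline and kinetic friction applies: f = μ_k N = 0.37 × 897.3 = 332 N.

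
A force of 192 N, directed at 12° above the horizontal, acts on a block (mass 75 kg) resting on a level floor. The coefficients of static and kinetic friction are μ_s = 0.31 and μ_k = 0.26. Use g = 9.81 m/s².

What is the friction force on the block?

f ≈ 188 N

The vertical component of P reduces the normal force: N = m g − P sin α = 735.8 − 39.92 = 695.8 N.
Horizontally, friction must balance P cos α = 187.8 N.
μ_s N = 0.31 × 695.8 = 215.7 N.
Since 187.8 N does not exceed the limit, the block stays at rest and f = 188 N.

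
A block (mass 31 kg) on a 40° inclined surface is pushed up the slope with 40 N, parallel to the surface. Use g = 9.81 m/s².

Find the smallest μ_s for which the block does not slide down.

N = m g cos θ = 233 N.
Friction must make up the shortfall along the incline: f = m g sin θ − P = 195.5 − 40 = 155.5 N.
At the threshold f = μ_s N, so μ_s,min = 155.5/233 = 0.667.

μ_s,min ≈ 0.667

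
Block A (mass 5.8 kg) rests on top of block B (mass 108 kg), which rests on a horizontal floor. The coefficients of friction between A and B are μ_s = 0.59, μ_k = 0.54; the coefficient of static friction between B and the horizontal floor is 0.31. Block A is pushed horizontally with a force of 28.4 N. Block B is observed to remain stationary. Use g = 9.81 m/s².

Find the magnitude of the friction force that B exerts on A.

f ≈ 28.4 N

Normal force at the A–B interface: N₁ = m_A g = 56.9 N.
So the A–B interface can sustain at most μ_s N₁ = 33.57 N of static friction.
P = 28.4 N is within that limit, so A and B move together (both at rest); the A–B friction is simply f₁ = P = 28.4 N.
By Newton's third law B feels 28.4 N forward from A. With B stationary, the floor's static friction on B balances it: f₂ = 28.4 N (well within μ_s(m_A+m_B)g = 346.1 N).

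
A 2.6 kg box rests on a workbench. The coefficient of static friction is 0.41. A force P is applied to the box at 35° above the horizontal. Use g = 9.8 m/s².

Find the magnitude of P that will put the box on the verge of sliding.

N = m g − P sin α (the pull lifts the box).
At impending slip, P cos α = μ_s N = μ_s (m g − P sin α).
Solving: P (cos α + μ_s sin α) = μ_s m g → P = 0.41×25.5/(cos 35° + 0.41 sin 35°) = 10.4/1.054 = 9.91 N.

P ≈ 9.91 N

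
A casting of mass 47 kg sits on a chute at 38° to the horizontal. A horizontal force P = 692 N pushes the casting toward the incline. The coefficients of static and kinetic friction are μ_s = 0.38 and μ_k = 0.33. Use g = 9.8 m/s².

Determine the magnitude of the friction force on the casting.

The horizontal push has a component P sin θ into the surface, so N = m g cos θ + P sin θ = 363 + 426 = 789 N.
Parallel to the incline: P cos θ − m g sin θ = 545.3 − 283.6 = 261.7 N; the friction needed to balance this is 261.7 N acting down the slope.
Maximum static friction: μ_s N = 0.38 × 789 = 299.8 N.
Since 261.7 N is within the 299.8 N limit, the casting stays put and friction is exactly 262 N.

f ≈ 262 N (down the incline)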